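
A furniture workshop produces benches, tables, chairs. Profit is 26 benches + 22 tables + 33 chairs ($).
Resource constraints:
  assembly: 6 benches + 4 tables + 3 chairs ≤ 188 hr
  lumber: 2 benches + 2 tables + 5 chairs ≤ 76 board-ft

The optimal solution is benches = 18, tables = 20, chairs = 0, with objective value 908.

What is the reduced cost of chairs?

-8

Check each constraint at x*: assembly 188/188 (tight); lumber 76/76 (tight).
Dual feasibility on the basic columns requires 6·y_assembly + 2·y_lumber = 26, 4·y_assembly + 2·y_lumber = 22.
→ y_assembly = 2 and y_lumber = 7.
Reduced cost of chairs: c₃ − yᵀa₃ = 33 − (2·3 + 7·5) = 33 − 41 = -8.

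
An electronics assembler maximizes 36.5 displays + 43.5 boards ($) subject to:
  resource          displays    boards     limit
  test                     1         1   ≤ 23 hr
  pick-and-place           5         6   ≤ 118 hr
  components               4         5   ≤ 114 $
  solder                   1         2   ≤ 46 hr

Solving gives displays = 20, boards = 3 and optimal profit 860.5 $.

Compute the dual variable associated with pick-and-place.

Binding: test and pick-and-place. Non-binding: components (19 unused), solder (20 unused).
Since components, solder are not tight, their duals are 0.
The binding rows give the dual system: 1·y_test + 5·y_pick-and-place = 36.5 and 1·y_test + 6·y_pick-and-place = 43.5.
This yields shadow prices y_test = 1.5, y_pick-and-place = 7.
Shadow price of pick-and-place = 7.

7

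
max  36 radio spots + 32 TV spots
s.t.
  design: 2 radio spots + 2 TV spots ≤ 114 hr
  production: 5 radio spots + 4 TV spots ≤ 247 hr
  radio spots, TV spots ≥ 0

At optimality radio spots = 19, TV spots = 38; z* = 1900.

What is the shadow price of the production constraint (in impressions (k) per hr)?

4

Both design and production are binding at x*.
The binding rows give the dual system: 2·y_design + 5·y_production = 36 and 2·y_design + 4·y_production = 32.
This yields shadow prices y_design = 8, y_production = 4.
Shadow price of production = 4.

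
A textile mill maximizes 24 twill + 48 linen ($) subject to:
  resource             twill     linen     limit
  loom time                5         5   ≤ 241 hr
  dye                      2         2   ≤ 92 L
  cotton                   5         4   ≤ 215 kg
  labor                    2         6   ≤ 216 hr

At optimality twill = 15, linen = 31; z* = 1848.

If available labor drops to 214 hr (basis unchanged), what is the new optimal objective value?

Binding: dye and labor. Non-binding: loom time (11 unused), cotton (16 unused).
Slack constraints have shadow price 0 (complementary slackness).
Dual feasibility on the basic columns requires 2·y_dye + 2·y_labor = 24, 2·y_dye + 6·y_labor = 48.
Solving: y_dye = 6, y_labor = 6.
Δz = y_labor·Δb = 6 × (-2) = -12, so new z* = 1848 − 12 = 1836.

1836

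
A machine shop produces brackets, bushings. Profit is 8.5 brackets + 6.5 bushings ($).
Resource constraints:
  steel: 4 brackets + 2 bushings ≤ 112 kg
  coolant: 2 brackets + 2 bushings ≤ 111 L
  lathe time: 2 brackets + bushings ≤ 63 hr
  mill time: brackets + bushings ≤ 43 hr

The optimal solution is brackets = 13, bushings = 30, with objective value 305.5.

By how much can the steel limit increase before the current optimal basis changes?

Binding constraints: steel, mill time. The basis is B = [[4,2],[1,1]] with det 2.
Per unit increase in steel, x* moves by d = (0.5, -0.5).
The basis stays optimal until lathe time becomes binding; allowable increase = 14 kg.

14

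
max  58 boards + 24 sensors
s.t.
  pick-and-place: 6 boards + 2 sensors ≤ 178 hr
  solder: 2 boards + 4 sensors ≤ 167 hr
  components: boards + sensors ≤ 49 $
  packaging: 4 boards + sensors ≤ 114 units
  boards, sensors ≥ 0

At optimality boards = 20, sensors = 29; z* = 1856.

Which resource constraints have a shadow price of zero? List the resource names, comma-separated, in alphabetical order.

pick-and-place: 178/178 (binding)
solder: 156/167 (slack 11)
components: 49/49 (binding)
packaging: 109/114 (slack 5)
By complementary slackness, a constraint with positive slack has shadow price 0 → packaging, solder.

packaging, solder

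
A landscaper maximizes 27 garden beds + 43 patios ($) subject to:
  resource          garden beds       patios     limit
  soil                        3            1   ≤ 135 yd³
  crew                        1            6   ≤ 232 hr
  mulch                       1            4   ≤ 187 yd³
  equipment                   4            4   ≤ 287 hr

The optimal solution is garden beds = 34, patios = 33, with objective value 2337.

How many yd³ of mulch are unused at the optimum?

21

mulch used = 1·34 + 4·33 = 166; slack = 187 − 166 = 21.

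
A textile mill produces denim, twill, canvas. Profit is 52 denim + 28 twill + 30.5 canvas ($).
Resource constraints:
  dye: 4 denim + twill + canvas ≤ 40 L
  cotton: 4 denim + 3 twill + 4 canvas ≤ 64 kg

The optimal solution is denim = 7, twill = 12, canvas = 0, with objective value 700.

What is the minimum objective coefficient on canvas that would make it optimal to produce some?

Check each constraint at x*: dye 40/40 (tight); cotton 64/64 (tight).
From A_Bᵀ y = c: 4·y_dye + 4·y_cotton = 52; 1·y_dye + 3·y_cotton = 28.
→ y_dye = 5.5 and y_cotton = 7.5.
canvas enters the basis when its profit ≥ yᵀa₃ = 5.5·1 + 7.5·4 = 35.5.

35.5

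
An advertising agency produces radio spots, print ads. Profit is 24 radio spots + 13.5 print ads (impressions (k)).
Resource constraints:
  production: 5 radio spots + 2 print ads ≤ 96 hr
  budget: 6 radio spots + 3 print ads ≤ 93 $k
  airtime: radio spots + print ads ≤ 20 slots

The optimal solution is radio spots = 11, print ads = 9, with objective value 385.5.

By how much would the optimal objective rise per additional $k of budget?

3.5

At the optimum: production uses 73 of 96 (slack = 23); budget uses 93 of 93 (binding); airtime uses 20 of 20 (binding).
Slack constraints have shadow price 0 (complementary slackness).
From A_Bᵀ y = c: 6·y_budget + 1·y_airtime = 24; 3·y_budget + 1·y_airtime = 13.5.
Solving: y_budget = 3.5, y_airtime = 3.
Shadow price of budget = 3.5.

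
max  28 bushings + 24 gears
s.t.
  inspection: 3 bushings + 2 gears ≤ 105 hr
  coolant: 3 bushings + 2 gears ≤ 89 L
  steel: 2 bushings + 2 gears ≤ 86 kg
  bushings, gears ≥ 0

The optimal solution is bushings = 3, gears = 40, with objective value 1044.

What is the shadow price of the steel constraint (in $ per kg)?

8

Binding: coolant and steel. Non-binding: inspection (16 unused).
By complementary slackness, y = 0 for the non-binding constraint.
From A_Bᵀ y = c: 3·y_coolant + 2·y_steel = 28; 2·y_coolant + 2·y_steel = 24.
This yields shadow prices y_coolant = 4, y_steel = 8.
Shadow price of steel = 8.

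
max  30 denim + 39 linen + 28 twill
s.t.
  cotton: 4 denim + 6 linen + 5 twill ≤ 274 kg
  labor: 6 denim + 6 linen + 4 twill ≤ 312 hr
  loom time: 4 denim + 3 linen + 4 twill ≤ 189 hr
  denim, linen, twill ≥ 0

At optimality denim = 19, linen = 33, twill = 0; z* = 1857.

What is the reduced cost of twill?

-2.5

Binding: cotton and labor. Non-binding: loom time (14 unused).
Slack constraints have shadow price 0 (complementary slackness).
The binding rows give the dual system: 4·y_cotton + 6·y_labor = 30 and 6·y_cotton + 6·y_labor = 39.
This yields shadow prices y_cotton = 4.5, y_labor = 2.
Reduced cost of twill: c₃ − yᵀa₃ = 28 − (4.5·5 + 2·4) = 28 − 30.5 = -2.5.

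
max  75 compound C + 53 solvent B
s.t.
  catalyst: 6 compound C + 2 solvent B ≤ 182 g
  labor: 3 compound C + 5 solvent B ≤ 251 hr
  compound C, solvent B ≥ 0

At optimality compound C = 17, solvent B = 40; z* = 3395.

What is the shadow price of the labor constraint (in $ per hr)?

7

Check each constraint at x*: catalyst 182/182 (tight); labor 251/251 (tight).
Dual feasibility on the basic columns requires 6·y_catalyst + 3·y_labor = 75, 2·y_catalyst + 5·y_labor = 53.
This yields shadow prices y_catalyst = 9, y_labor = 7.
Shadow price of labor = 7.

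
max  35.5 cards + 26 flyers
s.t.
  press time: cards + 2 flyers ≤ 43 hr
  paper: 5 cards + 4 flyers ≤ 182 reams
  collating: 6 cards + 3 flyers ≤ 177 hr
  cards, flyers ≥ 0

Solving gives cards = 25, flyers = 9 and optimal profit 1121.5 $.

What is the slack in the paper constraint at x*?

21

paper used = 5·25 + 4·9 = 161; slack = 182 − 161 = 21.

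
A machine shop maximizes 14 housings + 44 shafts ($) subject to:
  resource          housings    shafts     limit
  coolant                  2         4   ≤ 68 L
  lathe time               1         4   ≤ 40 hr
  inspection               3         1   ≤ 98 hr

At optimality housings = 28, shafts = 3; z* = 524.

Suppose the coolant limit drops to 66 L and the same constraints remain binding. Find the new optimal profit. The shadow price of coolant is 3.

Δb = -2, so new z* = 524 + (3)·(-2) = 524 − 6 = 518.

518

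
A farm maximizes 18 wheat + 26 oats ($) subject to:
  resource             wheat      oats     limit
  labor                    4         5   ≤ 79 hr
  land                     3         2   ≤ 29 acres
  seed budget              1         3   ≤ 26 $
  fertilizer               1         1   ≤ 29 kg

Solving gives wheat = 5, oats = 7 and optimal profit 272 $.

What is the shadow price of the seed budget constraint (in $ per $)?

At the optimum: labor uses 55 of 79 (slack = 24); land uses 29 of 29 (binding); seed budget uses 26 of 26 (binding); fertilizer uses 12 of 29 (slack = 17).
Since labor, fertilizer are not tight, their duals are 0.
The binding rows give the dual system: 3·y_land + 1·y_seed budget = 18 and 2·y_land + 3·y_seed budget = 26.
→ y_land = 4 and y_seed budget = 6.
Shadow price of seed budget = 6.

6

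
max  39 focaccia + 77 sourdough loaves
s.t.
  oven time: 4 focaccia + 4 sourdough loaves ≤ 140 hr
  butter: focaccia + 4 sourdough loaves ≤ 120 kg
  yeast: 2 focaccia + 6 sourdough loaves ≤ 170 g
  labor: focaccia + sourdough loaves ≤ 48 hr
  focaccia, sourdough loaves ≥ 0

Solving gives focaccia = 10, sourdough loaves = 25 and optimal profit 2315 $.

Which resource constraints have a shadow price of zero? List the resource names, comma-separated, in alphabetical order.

oven time: 140/140 (binding)
butter: 110/120 (slack 10)
yeast: 170/170 (binding)
labor: 35/48 (slack 13)
By complementary slackness, a constraint with positive slack has shadow price 0 → butter, labor.

butter, labor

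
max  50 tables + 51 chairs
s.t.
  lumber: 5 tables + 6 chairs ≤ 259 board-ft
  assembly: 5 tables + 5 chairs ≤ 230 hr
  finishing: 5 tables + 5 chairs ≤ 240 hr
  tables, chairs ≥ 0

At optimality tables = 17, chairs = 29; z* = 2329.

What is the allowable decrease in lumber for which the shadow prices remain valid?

29

Binding constraints: lumber, assembly. The basis is B = [[5,6],[5,5]] with det -5.
Per unit decrease in lumber, x* moves by d = (1, -1).
The basis stays optimal until chairs reaches 0; allowable decrease = 29 board-ft.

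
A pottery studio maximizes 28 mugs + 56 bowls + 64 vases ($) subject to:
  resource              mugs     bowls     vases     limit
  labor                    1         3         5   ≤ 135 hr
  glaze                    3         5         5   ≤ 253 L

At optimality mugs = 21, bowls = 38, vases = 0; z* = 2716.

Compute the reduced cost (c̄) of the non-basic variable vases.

At the optimum: labor uses 135 of 135 (binding); glaze uses 253 of 253 (binding).
Dual feasibility on the basic columns requires 1·y_labor + 3·y_glaze = 28, 3·y_labor + 5·y_glaze = 56.
→ y_labor = 7 and y_glaze = 7.
Reduced cost of vases: c₃ − yᵀa₃ = 64 − (7·5 + 7·5) = 64 − 70 = -6.

-6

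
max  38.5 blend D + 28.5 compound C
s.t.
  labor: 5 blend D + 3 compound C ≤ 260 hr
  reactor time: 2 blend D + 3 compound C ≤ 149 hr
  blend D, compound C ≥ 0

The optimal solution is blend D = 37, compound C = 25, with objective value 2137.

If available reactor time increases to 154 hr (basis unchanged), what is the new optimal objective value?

2152

At the optimum: labor uses 260 of 260 (binding); reactor time uses 149 of 149 (binding).
The binding rows give the dual system: 5·y_labor + 2·y_reactor time = 38.5 and 3·y_labor + 3·y_reactor time = 28.5.
This yields shadow prices y_labor = 6.5, y_reactor time = 3.
Δz = y_reactor time·Δb = 3 × (5) = 15, so new z* = 2137 + 15 = 2152.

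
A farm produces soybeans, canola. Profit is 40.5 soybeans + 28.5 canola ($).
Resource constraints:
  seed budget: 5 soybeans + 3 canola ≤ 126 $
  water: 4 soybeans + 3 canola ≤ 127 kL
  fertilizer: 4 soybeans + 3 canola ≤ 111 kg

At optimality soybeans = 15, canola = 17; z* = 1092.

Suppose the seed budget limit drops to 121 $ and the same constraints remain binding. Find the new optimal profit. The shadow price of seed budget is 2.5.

1079.5

Δb = -5, so new z* = 1092 + (2.5)·(-5) = 1092 − 12.5 = 1079.5.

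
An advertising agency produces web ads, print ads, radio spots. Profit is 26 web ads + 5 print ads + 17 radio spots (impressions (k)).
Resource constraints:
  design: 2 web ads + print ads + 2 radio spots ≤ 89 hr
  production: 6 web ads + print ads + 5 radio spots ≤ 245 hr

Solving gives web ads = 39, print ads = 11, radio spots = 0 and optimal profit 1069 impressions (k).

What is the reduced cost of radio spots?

At the optimum: design uses 89 of 89 (binding); production uses 245 of 245 (binding).
From A_Bᵀ y = c: 2·y_design + 6·y_production = 26; 1·y_design + 1·y_production = 5.
→ y_design = 1 and y_production = 4.
Reduced cost of radio spots: c₃ − yᵀa₃ = 17 − (1·2 + 4·5) = 17 − 22 = -5.

-5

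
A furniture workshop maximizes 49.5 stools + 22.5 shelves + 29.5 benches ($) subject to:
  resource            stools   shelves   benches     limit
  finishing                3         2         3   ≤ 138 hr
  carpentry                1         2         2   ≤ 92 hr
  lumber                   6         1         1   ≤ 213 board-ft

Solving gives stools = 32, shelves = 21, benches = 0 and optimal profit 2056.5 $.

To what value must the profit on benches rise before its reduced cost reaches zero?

Binding: finishing and lumber. Non-binding: carpentry (18 unused).
Since carpentry is not tight, its dual is 0.
Dual feasibility on the basic columns requires 3·y_finishing + 6·y_lumber = 49.5, 2·y_finishing + 1·y_lumber = 22.5.
→ y_finishing = 9.5 and y_lumber = 3.5.
benches enters the basis when its profit ≥ yᵀa₃ = 9.5·3 + 3.5·1 = 32.

32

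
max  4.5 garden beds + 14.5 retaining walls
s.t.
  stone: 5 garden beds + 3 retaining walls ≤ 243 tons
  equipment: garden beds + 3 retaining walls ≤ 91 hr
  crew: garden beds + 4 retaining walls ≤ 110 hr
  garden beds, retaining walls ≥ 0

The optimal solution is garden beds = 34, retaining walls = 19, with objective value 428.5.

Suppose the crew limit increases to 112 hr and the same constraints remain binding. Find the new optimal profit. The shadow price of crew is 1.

Δb = 2, so new z* = 428.5 + (1)·(2) = 428.5 + 2 = 430.5.

430.5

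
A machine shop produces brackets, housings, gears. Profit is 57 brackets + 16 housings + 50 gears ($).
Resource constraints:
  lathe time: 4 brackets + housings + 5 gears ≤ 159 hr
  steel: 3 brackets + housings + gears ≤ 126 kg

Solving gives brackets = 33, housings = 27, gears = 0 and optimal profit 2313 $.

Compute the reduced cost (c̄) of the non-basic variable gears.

-2

Both lathe time and steel are binding at x*.
The binding rows give the dual system: 4·y_lathe time + 3·y_steel = 57 and 1·y_lathe time + 1·y_steel = 16.
This yields shadow prices y_lathe time = 9, y_steel = 7.
Reduced cost of gears: c₃ − yᵀa₃ = 50 − (9·5 + 7·1) = 50 − 52 = -2.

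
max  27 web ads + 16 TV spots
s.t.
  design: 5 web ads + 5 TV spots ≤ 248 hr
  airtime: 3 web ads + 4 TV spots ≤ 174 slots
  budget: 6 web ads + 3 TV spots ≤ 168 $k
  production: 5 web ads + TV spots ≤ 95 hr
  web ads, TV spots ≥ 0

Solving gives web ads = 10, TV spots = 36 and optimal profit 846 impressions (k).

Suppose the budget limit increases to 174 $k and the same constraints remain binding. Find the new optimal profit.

At the optimum: design uses 230 of 248 (slack = 18); airtime uses 174 of 174 (binding); budget uses 168 of 168 (binding); production uses 86 of 95 (slack = 9).
Since design, production are not tight, their duals are 0.
From A_Bᵀ y = c: 3·y_airtime + 6·y_budget = 27; 4·y_airtime + 3·y_budget = 16.
→ y_airtime = 1 and y_budget = 4.
Δz = y_budget·Δb = 4 × (6) = 24, so new z* = 846 + 24 = 870.

870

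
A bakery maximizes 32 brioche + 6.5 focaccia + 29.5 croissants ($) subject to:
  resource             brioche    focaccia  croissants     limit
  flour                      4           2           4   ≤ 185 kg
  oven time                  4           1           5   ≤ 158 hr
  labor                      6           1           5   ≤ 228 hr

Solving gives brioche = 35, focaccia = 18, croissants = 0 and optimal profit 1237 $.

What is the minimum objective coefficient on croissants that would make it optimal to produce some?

Binding: oven time and labor. Non-binding: flour (9 unused).
Since flour is not tight, its dual is 0.
The binding rows give the dual system: 4·y_oven time + 6·y_labor = 32 and 1·y_oven time + 1·y_labor = 6.5.
→ y_oven time = 3.5 and y_labor = 3.
croissants enters the basis when its profit ≥ yᵀa₃ = 3.5·5 + 3·5 = 32.5.

32.5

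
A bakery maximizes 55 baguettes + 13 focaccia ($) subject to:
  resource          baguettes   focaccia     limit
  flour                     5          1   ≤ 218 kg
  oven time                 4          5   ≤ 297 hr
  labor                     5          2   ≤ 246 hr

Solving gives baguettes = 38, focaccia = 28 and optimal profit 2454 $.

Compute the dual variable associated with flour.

Check each constraint at x*: flour 218/218 (tight); oven time 292/297 (slack 5); labor 246/246 (tight).
Since oven time is not tight, its dual is 0.
From A_Bᵀ y = c: 5·y_flour + 5·y_labor = 55; 1·y_flour + 2·y_labor = 13.
Solving: y_flour = 9, y_labor = 2.
Shadow price of flour = 9.

9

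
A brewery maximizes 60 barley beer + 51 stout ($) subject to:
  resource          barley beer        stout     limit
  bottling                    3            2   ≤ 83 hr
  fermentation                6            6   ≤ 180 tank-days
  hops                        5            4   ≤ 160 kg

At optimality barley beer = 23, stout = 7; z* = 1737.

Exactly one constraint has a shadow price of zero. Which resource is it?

bottling: 83/83 (binding)
fermentation: 180/180 (binding)
hops: 143/160 (slack 17)
By complementary slackness, a constraint with positive slack has shadow price 0 → hops.

hops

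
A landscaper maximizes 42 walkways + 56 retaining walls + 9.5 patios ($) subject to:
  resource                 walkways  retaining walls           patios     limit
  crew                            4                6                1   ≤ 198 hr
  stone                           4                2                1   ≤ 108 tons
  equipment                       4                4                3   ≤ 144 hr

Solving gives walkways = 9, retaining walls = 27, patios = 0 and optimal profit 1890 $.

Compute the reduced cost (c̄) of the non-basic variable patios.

Binding: crew and equipment. Non-binding: stone (18 unused).
Since stone is not tight, its dual is 0.
The binding rows give the dual system: 4·y_crew + 4·y_equipment = 42 and 6·y_crew + 4·y_equipment = 56.
→ y_crew = 7 and y_equipment = 3.5.
Reduced cost of patios: c₃ − yᵀa₃ = 9.5 − (7·1 + 3.5·3) = 9.5 − 17.5 = -8.

-8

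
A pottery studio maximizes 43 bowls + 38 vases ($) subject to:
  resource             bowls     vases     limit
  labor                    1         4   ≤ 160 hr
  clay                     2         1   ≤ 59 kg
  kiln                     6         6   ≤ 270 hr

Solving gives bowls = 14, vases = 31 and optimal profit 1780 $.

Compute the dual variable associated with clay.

5

Check each constraint at x*: labor 138/160 (slack 22); clay 59/59 (tight); kiln 270/270 (tight).
Since labor is not tight, its dual is 0.
From A_Bᵀ y = c: 2·y_clay + 6·y_kiln = 43; 1·y_clay + 6·y_kiln = 38.
Solving: y_clay = 5, y_kiln = 5.5.
Shadow price of clay = 5.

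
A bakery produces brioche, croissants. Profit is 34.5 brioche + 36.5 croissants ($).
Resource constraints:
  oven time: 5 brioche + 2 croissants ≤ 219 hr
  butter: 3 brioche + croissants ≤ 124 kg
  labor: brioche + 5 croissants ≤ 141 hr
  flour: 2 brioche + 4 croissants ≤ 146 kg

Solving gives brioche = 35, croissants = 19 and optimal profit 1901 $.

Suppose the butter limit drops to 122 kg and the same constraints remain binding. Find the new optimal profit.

1888

At the optimum: oven time uses 213 of 219 (slack = 6); butter uses 124 of 124 (binding); labor uses 130 of 141 (slack = 11); flour uses 146 of 146 (binding).
Slack constraints have shadow price 0 (complementary slackness).
Dual feasibility on the basic columns requires 3·y_butter + 2·y_flour = 34.5, 1·y_butter + 4·y_flour = 36.5.
This yields shadow prices y_butter = 6.5, y_flour = 7.5.
Δz = y_butter·Δb = 6.5 × (-2) = -13, so new z* = 1901 − 13 = 1888.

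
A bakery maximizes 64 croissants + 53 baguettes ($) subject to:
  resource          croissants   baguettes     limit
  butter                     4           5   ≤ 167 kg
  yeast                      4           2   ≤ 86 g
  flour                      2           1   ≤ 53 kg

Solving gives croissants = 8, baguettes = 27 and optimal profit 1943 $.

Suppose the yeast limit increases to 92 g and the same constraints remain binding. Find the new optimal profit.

1997

Check each constraint at x*: butter 167/167 (tight); yeast 86/86 (tight); flour 43/53 (slack 10).
By complementary slackness, y = 0 for the non-binding constraint.
The binding rows give the dual system: 4·y_butter + 4·y_yeast = 64 and 5·y_butter + 2·y_yeast = 53.
This yields shadow prices y_butter = 7, y_yeast = 9.
Δz = y_yeast·Δb = 9 × (6) = 54, so new z* = 1943 + 54 = 1997.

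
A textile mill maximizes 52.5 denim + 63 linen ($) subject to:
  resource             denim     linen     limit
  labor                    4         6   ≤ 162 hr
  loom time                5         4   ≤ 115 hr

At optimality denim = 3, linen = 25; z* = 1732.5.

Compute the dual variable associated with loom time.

At the optimum: labor uses 162 of 162 (binding); loom time uses 115 of 115 (binding).
The binding rows give the dual system: 4·y_labor + 5·y_loom time = 52.5 and 6·y_labor + 4·y_loom time = 63.
→ y_labor = 7.5 and y_loom time = 4.5.
Shadow price of loom time = 4.5.

4.5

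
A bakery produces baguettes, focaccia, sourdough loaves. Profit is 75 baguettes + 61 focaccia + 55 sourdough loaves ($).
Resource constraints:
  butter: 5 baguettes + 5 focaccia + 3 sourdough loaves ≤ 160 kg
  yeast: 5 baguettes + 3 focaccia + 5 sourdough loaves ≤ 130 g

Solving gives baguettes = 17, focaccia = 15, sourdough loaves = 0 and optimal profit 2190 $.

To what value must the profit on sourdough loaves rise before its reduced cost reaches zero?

59

At the optimum: butter uses 160 of 160 (binding); yeast uses 130 of 130 (binding).
Dual feasibility on the basic columns requires 5·y_butter + 5·y_yeast = 75, 5·y_butter + 3·y_yeast = 61.
→ y_butter = 8 and y_yeast = 7.
sourdough loaves enters the basis when its profit ≥ yᵀa₃ = 8·3 + 7·5 = 59.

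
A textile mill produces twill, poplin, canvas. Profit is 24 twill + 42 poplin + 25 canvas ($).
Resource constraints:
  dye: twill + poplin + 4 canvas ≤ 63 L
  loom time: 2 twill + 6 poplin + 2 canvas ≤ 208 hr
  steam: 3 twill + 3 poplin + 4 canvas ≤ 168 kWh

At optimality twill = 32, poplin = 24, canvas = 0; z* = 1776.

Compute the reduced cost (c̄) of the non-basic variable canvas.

-4

At the optimum: dye uses 56 of 63 (slack = 7); loom time uses 208 of 208 (binding); steam uses 168 of 168 (binding).
Since dye is not tight, its dual is 0.
Dual feasibility on the basic columns requires 2·y_loom time + 3·y_steam = 24, 6·y_loom time + 3·y_steam = 42.
→ y_loom time = 4.5 and y_steam = 5.
Reduced cost of canvas: c₃ − yᵀa₃ = 25 − (4.5·2 + 5·4) = 25 − 29 = -4.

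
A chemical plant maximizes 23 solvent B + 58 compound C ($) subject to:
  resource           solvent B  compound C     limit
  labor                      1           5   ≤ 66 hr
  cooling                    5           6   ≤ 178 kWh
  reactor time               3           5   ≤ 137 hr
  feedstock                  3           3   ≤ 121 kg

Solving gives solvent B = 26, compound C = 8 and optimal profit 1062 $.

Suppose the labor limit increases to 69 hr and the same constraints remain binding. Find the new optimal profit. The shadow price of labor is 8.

1086

Δb = 3, so new z* = 1062 + (8)·(3) = 1062 + 24 = 1086.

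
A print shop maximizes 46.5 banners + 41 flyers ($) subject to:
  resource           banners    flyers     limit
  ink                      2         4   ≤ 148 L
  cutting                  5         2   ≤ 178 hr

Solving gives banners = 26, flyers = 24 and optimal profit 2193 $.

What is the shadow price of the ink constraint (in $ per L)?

Both ink and cutting are binding at x*.
The binding rows give the dual system: 2·y_ink + 5·y_cutting = 46.5 and 4·y_ink + 2·y_cutting = 41.
Solving: y_ink = 7, y_cutting = 6.5.
Shadow price of ink = 7.

7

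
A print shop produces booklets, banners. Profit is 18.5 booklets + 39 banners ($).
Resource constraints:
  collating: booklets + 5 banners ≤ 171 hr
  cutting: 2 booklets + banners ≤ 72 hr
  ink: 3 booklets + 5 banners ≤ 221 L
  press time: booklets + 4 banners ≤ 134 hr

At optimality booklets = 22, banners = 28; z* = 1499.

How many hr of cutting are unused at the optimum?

0

cutting used = 2·22 + 1·28 = 72; slack = 72 − 72 = 0.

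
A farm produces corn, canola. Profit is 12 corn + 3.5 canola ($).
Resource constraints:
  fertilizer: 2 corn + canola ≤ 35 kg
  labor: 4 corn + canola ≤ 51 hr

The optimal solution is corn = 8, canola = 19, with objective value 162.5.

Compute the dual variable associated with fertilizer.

1

At the optimum: fertilizer uses 35 of 35 (binding); labor uses 51 of 51 (binding).
From A_Bᵀ y = c: 2·y_fertilizer + 4·y_labor = 12; 1·y_fertilizer + 1·y_labor = 3.5.
→ y_fertilizer = 1 and y_labor = 2.5.
Shadow price of fertilizer = 1.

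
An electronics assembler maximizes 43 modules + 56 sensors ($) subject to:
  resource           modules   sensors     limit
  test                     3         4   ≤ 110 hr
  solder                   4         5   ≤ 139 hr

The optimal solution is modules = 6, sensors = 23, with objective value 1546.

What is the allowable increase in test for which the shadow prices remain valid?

Binding constraints: test, solder. The basis is B = [[3,4],[4,5]] with det -1.
Per unit increase in test, x* moves by d = (-5, 4).
The basis stays optimal until modules reaches 0; allowable increase = 1.2 hr.

1.2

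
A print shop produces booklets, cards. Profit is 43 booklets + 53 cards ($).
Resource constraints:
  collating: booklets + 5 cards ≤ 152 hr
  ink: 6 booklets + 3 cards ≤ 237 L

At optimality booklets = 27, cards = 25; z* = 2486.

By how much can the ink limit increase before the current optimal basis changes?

Binding constraints: collating, ink. The basis is B = [[1,5],[6,3]] with det -27.
Per unit increase in ink, x* moves by d = (0.1852, -0.037).
The basis stays optimal until cards reaches 0; allowable increase = 675 L.

675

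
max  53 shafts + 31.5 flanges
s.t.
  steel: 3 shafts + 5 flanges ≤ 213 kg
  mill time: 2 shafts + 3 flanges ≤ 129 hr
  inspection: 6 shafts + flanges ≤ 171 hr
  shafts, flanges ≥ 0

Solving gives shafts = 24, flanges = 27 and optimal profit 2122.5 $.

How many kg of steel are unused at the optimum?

6

steel used = 3·24 + 5·27 = 207; slack = 213 − 207 = 6.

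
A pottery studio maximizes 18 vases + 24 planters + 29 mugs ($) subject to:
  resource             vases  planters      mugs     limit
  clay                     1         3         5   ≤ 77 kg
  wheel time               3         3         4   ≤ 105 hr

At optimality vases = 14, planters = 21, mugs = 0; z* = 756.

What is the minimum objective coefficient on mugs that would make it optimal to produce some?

At the optimum: clay uses 77 of 77 (binding); wheel time uses 105 of 105 (binding).
From A_Bᵀ y = c: 1·y_clay + 3·y_wheel time = 18; 3·y_clay + 3·y_wheel time = 24.
This yields shadow prices y_clay = 3, y_wheel time = 5.
mugs enters the basis when its profit ≥ yᵀa₃ = 3·5 + 5·4 = 35.

35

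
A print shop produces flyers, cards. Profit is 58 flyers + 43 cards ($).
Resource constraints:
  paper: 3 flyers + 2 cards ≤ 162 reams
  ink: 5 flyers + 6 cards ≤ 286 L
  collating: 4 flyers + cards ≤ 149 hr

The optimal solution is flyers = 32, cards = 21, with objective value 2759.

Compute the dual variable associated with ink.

Check each constraint at x*: paper 138/162 (slack 24); ink 286/286 (tight); collating 149/149 (tight).
Since paper is not tight, its dual is 0.
Dual feasibility on the basic columns requires 5·y_ink + 4·y_collating = 58, 6·y_ink + 1·y_collating = 43.
This yields shadow prices y_ink = 6, y_collating = 7.
Shadow price of ink = 6.

6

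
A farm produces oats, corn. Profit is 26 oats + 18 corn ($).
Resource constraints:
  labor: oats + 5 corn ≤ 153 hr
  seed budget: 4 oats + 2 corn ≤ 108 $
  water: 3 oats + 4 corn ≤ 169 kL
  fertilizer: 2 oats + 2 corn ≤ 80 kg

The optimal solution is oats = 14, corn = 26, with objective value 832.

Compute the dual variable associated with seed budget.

4

Binding: seed budget and fertilizer. Non-binding: labor (9 unused), water (23 unused).
Slack constraints have shadow price 0 (complementary slackness).
Dual feasibility on the basic columns requires 4·y_seed budget + 2·y_fertilizer = 26, 2·y_seed budget + 2·y_fertilizer = 18.
Solving: y_seed budget = 4, y_fertilizer = 5.
Shadow price of seed budget = 4.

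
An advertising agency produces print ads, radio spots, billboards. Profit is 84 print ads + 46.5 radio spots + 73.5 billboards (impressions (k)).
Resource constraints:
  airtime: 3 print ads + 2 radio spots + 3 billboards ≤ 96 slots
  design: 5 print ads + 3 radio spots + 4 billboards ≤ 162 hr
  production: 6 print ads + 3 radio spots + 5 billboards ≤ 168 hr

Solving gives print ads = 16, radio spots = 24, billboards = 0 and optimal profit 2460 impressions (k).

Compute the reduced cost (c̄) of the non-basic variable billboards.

At the optimum: airtime uses 96 of 96 (binding); design uses 152 of 162 (slack = 10); production uses 168 of 168 (binding).
Slack constraints have shadow price 0 (complementary slackness).
Dual feasibility on the basic columns requires 3·y_airtime + 6·y_production = 84, 2·y_airtime + 3·y_production = 46.5.
Solving: y_airtime = 9, y_production = 9.5.
Reduced cost of billboards: c₃ − yᵀa₃ = 73.5 − (9·3 + 9.5·5) = 73.5 − 74.5 = -1.

-1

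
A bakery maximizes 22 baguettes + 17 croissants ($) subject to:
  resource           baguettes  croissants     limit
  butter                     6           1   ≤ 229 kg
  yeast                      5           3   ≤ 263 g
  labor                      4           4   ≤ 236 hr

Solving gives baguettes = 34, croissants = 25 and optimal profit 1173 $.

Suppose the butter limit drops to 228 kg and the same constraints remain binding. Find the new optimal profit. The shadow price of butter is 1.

Δb = -1, so new z* = 1173 + (1)·(-1) = 1173 − 1 = 1172.

1172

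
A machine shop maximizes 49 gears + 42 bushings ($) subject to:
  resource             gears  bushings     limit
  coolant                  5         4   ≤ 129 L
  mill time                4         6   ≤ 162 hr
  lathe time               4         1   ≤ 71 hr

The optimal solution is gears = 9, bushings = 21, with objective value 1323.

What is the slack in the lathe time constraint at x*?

lathe time used = 4·9 + 1·21 = 57; slack = 71 − 57 = 14.

14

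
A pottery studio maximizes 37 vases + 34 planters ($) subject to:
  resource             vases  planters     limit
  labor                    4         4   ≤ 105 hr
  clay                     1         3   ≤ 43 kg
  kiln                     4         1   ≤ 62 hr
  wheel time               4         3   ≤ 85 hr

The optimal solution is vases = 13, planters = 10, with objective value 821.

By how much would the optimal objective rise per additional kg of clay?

9

Binding: clay and kiln. Non-binding: labor (13 unused), wheel time (3 unused).
Since labor, wheel time are not tight, their duals are 0.
From A_Bᵀ y = c: 1·y_clay + 4·y_kiln = 37; 3·y_clay + 1·y_kiln = 34.
→ y_clay = 9 and y_kiln = 7.
Shadow price of clay = 9.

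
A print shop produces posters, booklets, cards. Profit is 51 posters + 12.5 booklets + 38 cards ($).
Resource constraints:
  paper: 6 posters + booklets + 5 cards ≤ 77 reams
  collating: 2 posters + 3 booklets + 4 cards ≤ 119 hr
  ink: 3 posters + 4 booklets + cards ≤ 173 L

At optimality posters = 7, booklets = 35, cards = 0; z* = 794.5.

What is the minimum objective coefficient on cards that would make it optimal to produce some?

46

Binding: paper and collating. Non-binding: ink (12 unused).
By complementary slackness, y = 0 for the non-binding constraint.
Dual feasibility on the basic columns requires 6·y_paper + 2·y_collating = 51, 1·y_paper + 3·y_collating = 12.5.
→ y_paper = 8 and y_collating = 1.5.
cards enters the basis when its profit ≥ yᵀa₃ = 8·5 + 1.5·4 = 46.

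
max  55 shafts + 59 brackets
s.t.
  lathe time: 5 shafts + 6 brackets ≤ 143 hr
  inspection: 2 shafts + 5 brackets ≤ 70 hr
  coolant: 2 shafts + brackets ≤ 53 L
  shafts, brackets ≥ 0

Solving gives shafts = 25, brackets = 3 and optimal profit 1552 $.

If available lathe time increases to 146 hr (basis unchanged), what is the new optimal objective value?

1579

At the optimum: lathe time uses 143 of 143 (binding); inspection uses 65 of 70 (slack = 5); coolant uses 53 of 53 (binding).
By complementary slackness, y = 0 for the non-binding constraint.
Dual feasibility on the basic columns requires 5·y_lathe time + 2·y_coolant = 55, 6·y_lathe time + 1·y_coolant = 59.
→ y_lathe time = 9 and y_coolant = 5.
Δz = y_lathe time·Δb = 9 × (3) = 27, so new z* = 1552 + 27 = 1579.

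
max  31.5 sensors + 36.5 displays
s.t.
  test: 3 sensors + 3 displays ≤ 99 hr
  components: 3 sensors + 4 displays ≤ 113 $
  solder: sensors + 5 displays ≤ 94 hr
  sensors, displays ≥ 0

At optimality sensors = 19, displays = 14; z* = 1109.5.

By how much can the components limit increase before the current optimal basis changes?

1.25

Binding constraints: test, components. The basis is B = [[3,3],[3,4]] with det 3.
Per unit increase in components, x* moves by d = (-1, 1).
The basis stays optimal until solder becomes binding; allowable increase = 1.25 $.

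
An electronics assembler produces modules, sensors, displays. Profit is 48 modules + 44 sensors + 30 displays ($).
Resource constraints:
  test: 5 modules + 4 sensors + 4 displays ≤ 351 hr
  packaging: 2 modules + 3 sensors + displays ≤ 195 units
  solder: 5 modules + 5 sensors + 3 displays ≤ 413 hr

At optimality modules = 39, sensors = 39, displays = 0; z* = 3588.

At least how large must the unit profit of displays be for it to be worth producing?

36

Check each constraint at x*: test 351/351 (tight); packaging 195/195 (tight); solder 390/413 (slack 23).
Since solder is not tight, its dual is 0.
The binding rows give the dual system: 5·y_test + 2·y_packaging = 48 and 4·y_test + 3·y_packaging = 44.
Solving: y_test = 8, y_packaging = 4.
displays enters the basis when its profit ≥ yᵀa₃ = 8·4 + 4·1 = 36.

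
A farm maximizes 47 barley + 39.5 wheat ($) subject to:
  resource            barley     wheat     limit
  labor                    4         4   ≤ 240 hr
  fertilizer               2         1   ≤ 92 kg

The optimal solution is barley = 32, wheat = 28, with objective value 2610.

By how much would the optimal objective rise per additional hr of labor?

8

At the optimum: labor uses 240 of 240 (binding); fertilizer uses 92 of 92 (binding).
The binding rows give the dual system: 4·y_labor + 2·y_fertilizer = 47 and 4·y_labor + 1·y_fertilizer = 39.5.
Solving: y_labor = 8, y_fertilizer = 7.5.
Shadow price of labor = 8.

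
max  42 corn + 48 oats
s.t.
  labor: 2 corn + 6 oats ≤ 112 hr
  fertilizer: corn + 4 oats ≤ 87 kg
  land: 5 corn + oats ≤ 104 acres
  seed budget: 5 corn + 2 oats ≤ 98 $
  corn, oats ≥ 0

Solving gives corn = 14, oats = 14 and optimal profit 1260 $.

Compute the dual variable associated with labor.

At the optimum: labor uses 112 of 112 (binding); fertilizer uses 70 of 87 (slack = 17); land uses 84 of 104 (slack = 20); seed budget uses 98 of 98 (binding).
Slack constraints have shadow price 0 (complementary slackness).
From A_Bᵀ y = c: 2·y_labor + 5·y_seed budget = 42; 6·y_labor + 2·y_seed budget = 48.
→ y_labor = 6 and y_seed budget = 6.
Shadow price of labor = 6.

6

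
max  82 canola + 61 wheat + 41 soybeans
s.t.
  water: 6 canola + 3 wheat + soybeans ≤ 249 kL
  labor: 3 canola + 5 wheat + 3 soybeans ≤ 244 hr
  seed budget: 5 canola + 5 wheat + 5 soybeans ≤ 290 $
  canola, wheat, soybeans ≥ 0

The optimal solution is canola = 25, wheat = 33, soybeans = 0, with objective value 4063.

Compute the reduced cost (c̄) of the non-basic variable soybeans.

Check each constraint at x*: water 249/249 (tight); labor 240/244 (slack 4); seed budget 290/290 (tight).
By complementary slackness, y = 0 for the non-binding constraint.
From A_Bᵀ y = c: 6·y_water + 5·y_seed budget = 82; 3·y_water + 5·y_seed budget = 61.
→ y_water = 7 and y_seed budget = 8.
Reduced cost of soybeans: c₃ − yᵀa₃ = 41 − (7·1 + 8·5) = 41 − 47 = -6.

-6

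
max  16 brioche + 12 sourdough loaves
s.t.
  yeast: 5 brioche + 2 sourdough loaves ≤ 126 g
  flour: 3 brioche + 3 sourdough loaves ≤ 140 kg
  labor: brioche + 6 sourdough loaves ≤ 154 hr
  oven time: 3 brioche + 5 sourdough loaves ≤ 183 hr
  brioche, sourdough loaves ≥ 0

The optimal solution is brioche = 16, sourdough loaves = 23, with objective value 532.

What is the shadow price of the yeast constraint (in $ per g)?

Check each constraint at x*: yeast 126/126 (tight); flour 117/140 (slack 23); labor 154/154 (tight); oven time 163/183 (slack 20).
By complementary slackness, y = 0 for the non-binding constraints.
The binding rows give the dual system: 5·y_yeast + 1·y_labor = 16 and 2·y_yeast + 6·y_labor = 12.
Solving: y_yeast = 3, y_labor = 1.
Shadow price of yeast = 3.

3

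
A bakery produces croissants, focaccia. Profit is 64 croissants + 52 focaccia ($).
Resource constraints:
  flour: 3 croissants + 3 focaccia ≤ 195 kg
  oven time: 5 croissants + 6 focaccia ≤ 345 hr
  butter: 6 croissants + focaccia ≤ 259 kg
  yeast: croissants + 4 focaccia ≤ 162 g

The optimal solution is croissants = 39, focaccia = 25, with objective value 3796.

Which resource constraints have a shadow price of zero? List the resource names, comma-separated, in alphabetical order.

flour: 192/195 (slack 3)
oven time: 345/345 (binding)
butter: 259/259 (binding)
yeast: 139/162 (slack 23)
By complementary slackness, a constraint with positive slack has shadow price 0 → flour, yeast.

flour, yeast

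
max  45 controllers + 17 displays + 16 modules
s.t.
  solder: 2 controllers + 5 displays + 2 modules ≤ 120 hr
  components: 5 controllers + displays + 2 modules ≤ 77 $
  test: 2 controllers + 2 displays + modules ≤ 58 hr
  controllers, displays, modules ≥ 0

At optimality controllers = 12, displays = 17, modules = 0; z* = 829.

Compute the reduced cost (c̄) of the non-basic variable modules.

-3

At the optimum: solder uses 109 of 120 (slack = 11); components uses 77 of 77 (binding); test uses 58 of 58 (binding).
By complementary slackness, y = 0 for the non-binding constraint.
The binding rows give the dual system: 5·y_components + 2·y_test = 45 and 1·y_components + 2·y_test = 17.
→ y_components = 7 and y_test = 5.
Reduced cost of modules: c₃ − yᵀa₃ = 16 − (7·2 + 5·1) = 16 − 19 = -3.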